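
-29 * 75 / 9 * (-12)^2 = -34800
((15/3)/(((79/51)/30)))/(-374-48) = -3825/16669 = -0.23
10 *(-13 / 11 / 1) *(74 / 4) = -2405 / 11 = -218.64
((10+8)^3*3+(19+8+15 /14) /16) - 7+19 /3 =11758043 /672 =17497.09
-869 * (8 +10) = -15642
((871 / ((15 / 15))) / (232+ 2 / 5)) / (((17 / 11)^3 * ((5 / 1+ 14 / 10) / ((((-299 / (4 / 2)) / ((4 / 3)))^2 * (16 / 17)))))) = 1877.19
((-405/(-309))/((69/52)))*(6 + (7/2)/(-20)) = 27261/4738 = 5.75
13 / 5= 2.60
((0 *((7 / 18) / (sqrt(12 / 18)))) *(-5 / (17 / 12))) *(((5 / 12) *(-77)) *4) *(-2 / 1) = 0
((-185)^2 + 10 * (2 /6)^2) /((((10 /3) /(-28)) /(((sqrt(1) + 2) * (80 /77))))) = -9857120 /11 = -896101.82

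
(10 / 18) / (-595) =-1 / 1071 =-0.00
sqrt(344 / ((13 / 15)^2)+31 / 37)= sqrt(106154443) / 481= 21.42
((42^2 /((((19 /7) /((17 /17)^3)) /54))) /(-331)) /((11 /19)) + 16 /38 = -12639920 /69179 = -182.71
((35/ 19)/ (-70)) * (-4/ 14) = 1/ 133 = 0.01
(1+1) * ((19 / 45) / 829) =38 / 37305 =0.00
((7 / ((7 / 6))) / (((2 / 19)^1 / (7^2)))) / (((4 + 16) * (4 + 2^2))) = 2793 / 160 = 17.46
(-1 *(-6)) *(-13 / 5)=-78 / 5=-15.60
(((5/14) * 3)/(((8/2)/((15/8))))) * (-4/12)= -75/448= -0.17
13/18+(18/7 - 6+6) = 3.29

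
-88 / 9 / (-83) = 88 / 747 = 0.12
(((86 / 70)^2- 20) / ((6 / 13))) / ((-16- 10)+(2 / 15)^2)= 883389 / 572908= 1.54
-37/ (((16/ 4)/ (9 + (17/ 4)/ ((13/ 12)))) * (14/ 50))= -5550/ 13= -426.92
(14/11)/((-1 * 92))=-7/506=-0.01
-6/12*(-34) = 17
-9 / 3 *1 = -3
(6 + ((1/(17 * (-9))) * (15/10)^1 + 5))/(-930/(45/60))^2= 1121/156835200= 0.00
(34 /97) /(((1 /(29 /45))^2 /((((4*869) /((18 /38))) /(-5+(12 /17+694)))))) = 32103856312 /20727748125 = 1.55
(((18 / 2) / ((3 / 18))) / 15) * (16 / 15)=96 / 25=3.84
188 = 188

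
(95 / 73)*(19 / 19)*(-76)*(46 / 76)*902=-3941740 / 73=-53996.44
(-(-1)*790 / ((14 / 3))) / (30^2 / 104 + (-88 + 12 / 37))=-1139970 / 532133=-2.14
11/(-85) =-11/85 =-0.13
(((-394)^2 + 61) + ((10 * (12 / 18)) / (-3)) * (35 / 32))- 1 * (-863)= 11243345 / 72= 156157.57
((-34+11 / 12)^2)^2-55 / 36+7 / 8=1197944.80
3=3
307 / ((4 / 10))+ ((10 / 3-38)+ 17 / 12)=2937 / 4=734.25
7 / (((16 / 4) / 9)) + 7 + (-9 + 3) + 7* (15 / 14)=97 / 4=24.25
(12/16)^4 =81/256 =0.32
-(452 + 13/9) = -4081/9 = -453.44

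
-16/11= -1.45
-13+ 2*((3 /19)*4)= -223 /19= -11.74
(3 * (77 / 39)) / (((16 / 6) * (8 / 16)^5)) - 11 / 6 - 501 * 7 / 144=9337 / 208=44.89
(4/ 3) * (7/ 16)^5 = 0.02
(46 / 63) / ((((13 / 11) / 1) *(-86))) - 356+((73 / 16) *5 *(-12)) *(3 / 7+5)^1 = -18534995 / 10062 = -1842.08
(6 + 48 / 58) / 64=99 / 928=0.11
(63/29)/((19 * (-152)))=-63/83752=-0.00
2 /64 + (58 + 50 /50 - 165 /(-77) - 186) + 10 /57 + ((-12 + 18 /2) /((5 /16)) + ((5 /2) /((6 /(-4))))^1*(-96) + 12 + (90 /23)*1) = 61174013 /1468320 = 41.66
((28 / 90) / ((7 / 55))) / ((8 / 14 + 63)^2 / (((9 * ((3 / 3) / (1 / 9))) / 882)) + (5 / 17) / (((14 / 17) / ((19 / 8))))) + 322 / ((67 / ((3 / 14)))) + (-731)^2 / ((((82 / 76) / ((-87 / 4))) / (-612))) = 803304589196114570333 / 121852675885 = 6592424691.23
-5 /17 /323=-5 /5491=-0.00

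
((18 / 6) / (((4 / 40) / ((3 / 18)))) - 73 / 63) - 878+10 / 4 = -109829 / 126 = -871.66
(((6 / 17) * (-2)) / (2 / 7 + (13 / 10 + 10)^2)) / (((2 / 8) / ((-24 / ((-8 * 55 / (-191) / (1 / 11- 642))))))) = -9062934720 / 61424077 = -147.55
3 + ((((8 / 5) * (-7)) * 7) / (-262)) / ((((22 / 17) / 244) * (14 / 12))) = 51.36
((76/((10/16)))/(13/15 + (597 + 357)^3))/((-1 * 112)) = -114/91166319811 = -0.00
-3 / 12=-1 / 4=-0.25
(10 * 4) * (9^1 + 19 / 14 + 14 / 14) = 3180 / 7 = 454.29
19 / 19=1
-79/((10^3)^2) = -79/1000000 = -0.00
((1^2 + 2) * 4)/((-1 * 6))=-2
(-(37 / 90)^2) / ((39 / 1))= -1369 / 315900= -0.00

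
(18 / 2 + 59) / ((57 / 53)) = 3604 / 57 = 63.23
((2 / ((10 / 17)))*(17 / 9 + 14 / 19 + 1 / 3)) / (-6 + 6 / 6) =-8602 / 4275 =-2.01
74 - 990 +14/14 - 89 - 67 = -1071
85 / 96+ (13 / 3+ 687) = 692.22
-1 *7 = -7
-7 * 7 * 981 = -48069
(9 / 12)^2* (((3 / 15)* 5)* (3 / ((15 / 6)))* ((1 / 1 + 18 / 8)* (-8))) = -351 / 20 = -17.55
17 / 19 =0.89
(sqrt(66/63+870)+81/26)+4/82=32.68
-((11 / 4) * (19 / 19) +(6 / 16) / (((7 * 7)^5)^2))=-1755429858547464025 / 638338130380896008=-2.75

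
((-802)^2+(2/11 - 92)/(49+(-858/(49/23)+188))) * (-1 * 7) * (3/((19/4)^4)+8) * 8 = -3357094187788471424/11641705251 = -288367907.91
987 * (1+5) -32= 5890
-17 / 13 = -1.31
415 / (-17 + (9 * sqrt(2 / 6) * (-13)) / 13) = -7055 / 262 + 1245 * sqrt(3) / 262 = -18.70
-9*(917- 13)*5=-40680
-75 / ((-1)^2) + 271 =196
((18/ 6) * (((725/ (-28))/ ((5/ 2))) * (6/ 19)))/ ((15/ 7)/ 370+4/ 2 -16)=0.70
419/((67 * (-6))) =-419/402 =-1.04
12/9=4/3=1.33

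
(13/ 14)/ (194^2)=13/ 526904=0.00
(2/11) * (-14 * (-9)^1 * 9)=2268/11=206.18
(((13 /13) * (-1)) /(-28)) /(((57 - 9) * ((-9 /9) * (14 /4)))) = -1 /4704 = -0.00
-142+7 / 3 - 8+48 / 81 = -3971 / 27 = -147.07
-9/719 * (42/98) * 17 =-459/5033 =-0.09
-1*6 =-6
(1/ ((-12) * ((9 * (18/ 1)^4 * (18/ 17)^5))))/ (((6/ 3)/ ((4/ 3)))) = -1419857/ 32134205039616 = -0.00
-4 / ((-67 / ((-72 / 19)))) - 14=-18110 / 1273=-14.23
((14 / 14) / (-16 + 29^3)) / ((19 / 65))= 65 / 463087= 0.00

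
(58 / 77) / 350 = 29 / 13475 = 0.00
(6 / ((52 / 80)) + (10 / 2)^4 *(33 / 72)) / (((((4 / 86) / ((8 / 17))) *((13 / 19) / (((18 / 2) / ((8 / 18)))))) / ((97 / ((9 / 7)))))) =153533446395 / 22984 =6680014.20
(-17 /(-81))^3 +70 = 37205783 /531441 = 70.01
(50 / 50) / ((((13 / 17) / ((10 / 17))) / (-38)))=-380 / 13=-29.23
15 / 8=1.88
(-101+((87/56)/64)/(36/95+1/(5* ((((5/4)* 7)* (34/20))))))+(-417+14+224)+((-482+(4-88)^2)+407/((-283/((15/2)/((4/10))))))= 4028230404579/642758656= 6267.10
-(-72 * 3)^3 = 10077696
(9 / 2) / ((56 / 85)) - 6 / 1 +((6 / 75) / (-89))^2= 460408573 / 554470000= 0.83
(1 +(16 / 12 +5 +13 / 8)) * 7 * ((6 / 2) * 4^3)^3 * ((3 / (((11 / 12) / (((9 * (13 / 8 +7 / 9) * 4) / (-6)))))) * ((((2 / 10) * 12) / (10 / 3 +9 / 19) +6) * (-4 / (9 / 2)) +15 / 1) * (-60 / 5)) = 780335025094656 / 341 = 2288372507608.96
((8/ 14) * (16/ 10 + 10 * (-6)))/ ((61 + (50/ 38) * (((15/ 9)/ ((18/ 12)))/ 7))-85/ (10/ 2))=-99864/ 132295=-0.75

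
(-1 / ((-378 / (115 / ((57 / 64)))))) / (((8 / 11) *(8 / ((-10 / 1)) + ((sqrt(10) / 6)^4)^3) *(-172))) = 2655892800 / 777616839349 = 0.00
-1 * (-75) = 75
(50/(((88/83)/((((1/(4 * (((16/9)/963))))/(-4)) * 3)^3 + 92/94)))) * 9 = -15428660282296022925/34695282688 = -444690433.02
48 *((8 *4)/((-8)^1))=-192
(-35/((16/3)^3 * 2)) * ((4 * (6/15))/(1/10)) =-945/512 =-1.85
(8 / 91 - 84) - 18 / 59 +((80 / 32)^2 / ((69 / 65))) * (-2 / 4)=-258318049 / 2963688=-87.16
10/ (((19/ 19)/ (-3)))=-30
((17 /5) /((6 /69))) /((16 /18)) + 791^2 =50057999 /80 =625724.99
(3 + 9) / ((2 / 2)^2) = 12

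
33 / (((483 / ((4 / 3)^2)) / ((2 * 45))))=1760 / 161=10.93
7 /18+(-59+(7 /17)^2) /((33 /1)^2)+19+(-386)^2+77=93844977443 /629442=149092.33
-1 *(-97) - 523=-426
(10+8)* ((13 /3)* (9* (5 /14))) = 1755 /7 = 250.71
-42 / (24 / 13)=-91 / 4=-22.75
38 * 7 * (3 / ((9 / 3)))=266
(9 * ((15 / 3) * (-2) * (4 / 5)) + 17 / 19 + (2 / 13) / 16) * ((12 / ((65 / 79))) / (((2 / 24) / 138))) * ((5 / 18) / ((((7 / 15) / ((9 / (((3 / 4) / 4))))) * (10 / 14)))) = -220545715680 / 3211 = -68684433.41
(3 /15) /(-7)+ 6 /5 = 41 /35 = 1.17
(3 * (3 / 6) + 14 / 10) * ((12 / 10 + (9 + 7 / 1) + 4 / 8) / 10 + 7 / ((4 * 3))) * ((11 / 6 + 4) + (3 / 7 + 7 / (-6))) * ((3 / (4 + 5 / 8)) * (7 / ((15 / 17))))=37242206 / 208125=178.94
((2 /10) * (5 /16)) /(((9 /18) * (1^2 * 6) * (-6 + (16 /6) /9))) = -9 /2464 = -0.00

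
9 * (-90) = -810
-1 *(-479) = 479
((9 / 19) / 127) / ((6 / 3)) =9 / 4826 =0.00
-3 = -3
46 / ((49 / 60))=2760 / 49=56.33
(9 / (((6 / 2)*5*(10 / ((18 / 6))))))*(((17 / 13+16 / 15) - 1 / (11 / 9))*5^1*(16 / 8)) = 10014 / 3575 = 2.80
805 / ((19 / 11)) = 8855 / 19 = 466.05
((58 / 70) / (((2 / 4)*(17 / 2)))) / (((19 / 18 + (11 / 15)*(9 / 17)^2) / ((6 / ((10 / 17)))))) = 1.58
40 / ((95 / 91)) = 38.32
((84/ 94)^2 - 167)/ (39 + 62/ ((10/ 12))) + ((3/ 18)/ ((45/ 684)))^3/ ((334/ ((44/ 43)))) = -1591765665799/ 1124278005375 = -1.42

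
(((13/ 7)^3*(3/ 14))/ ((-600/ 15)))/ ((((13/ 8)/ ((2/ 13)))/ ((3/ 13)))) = -9/ 12005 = -0.00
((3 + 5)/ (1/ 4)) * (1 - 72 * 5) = -11488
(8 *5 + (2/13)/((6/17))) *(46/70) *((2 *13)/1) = 72542/105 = 690.88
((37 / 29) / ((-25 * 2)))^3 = -50653 / 3048625000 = -0.00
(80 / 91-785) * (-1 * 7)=71355 / 13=5488.85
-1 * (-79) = 79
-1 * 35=-35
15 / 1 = 15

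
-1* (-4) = 4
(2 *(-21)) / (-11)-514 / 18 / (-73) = 4.21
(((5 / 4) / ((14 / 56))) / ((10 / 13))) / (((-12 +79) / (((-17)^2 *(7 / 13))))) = 2023 / 134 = 15.10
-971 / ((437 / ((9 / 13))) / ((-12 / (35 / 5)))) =2.64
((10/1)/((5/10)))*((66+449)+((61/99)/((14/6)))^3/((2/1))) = 126964097110/12326391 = 10300.18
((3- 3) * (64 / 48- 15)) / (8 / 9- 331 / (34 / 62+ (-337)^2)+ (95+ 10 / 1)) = 0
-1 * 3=-3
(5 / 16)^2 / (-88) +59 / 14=664401 / 157696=4.21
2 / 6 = 1 / 3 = 0.33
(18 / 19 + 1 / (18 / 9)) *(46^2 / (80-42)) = 29095 / 361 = 80.60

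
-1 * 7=-7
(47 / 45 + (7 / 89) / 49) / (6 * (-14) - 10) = -14663 / 1317645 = -0.01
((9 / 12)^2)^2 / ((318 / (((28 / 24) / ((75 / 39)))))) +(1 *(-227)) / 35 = -61592987 / 9497600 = -6.49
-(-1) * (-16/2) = -8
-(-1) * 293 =293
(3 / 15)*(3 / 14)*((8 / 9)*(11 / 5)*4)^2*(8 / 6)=247808 / 70875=3.50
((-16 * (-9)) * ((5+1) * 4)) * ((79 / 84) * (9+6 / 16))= 213300 / 7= 30471.43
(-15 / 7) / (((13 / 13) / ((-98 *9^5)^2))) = -71758022972580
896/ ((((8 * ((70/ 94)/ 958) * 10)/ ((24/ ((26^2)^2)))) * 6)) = 0.13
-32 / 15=-2.13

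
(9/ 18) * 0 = 0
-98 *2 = -196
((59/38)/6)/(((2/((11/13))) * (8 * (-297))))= -59/1280448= -0.00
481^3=111284641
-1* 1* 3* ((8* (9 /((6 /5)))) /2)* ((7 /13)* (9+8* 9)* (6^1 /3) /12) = -8505 /13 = -654.23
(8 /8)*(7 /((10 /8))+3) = 8.60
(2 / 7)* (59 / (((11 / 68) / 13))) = 104312 / 77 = 1354.70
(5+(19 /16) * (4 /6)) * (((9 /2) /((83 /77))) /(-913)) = -2919 /110224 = -0.03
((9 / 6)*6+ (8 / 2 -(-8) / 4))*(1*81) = 1215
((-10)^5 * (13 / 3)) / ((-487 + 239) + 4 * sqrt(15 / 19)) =25000 * sqrt(285) / 16851 + 29450000 / 16851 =1772.72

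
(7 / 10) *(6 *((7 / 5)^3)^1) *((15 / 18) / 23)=2401 / 5750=0.42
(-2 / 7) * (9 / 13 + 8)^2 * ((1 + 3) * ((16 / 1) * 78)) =-9806592 / 91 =-107764.75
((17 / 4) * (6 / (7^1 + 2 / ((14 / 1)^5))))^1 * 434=2976049104 / 1882385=1581.00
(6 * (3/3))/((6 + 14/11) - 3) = 66/47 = 1.40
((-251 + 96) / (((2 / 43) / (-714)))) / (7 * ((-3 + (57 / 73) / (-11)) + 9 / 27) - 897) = -5731986645 / 2207038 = -2597.14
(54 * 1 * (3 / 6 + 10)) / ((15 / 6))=226.80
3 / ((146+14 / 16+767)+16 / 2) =24 / 7375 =0.00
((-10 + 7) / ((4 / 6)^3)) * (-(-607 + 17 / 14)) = -686961 / 112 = -6133.58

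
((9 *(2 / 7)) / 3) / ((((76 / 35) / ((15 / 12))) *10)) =15 / 304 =0.05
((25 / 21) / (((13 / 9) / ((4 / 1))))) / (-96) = -25 / 728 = -0.03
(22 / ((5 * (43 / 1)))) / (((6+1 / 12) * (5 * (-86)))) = -132 / 3374425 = -0.00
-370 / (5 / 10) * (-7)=5180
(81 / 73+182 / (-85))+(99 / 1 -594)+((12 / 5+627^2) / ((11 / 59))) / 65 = 141722758543 / 4436575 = 31944.18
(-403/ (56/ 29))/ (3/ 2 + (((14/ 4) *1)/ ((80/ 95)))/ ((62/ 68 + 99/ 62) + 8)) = -258890424/ 2351405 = -110.10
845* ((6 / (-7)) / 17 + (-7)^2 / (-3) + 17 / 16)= -12946.46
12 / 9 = 4 / 3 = 1.33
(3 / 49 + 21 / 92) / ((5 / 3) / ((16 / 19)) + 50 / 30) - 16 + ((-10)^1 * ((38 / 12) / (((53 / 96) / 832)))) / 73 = -669.65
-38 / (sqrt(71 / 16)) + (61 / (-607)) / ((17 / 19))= -152*sqrt(71) / 71 - 1159 / 10319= -18.15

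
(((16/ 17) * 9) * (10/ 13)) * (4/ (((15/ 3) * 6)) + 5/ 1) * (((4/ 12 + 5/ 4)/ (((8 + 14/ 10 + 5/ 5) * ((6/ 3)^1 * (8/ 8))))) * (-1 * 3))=-21945/ 2873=-7.64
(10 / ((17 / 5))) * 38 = 1900 / 17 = 111.76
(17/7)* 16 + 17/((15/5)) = 935/21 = 44.52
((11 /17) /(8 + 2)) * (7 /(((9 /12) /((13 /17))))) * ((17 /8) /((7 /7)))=1001 /1020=0.98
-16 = -16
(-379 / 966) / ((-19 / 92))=758 / 399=1.90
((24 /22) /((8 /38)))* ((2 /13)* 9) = 1026 /143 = 7.17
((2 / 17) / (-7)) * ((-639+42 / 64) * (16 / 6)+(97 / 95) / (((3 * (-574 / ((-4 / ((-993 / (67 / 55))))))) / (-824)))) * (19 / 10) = 30417352953917 / 559579828500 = 54.36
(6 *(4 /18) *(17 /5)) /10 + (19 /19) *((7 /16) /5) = 649 /1200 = 0.54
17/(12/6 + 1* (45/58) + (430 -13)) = 986/24347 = 0.04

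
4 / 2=2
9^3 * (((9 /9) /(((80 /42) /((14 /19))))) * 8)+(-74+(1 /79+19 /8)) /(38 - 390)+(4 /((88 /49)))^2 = 525678555879 /232474880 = 2261.23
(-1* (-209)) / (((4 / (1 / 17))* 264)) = 19 / 1632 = 0.01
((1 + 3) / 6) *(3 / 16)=1 / 8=0.12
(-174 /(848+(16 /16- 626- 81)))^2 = 1.50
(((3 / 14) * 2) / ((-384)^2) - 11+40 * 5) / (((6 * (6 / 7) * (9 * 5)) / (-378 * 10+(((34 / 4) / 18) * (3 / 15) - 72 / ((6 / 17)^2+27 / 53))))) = -49173579568040489 / 15465008332800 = -3179.67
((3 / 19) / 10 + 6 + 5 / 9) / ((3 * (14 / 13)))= 2.03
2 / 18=1 / 9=0.11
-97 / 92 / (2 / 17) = -1649 / 184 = -8.96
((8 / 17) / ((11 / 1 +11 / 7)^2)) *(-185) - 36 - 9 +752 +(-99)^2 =172910583 / 16456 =10507.45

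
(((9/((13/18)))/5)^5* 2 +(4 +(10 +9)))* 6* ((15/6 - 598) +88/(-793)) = -708028334240984763/920110465625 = -769503.62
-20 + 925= 905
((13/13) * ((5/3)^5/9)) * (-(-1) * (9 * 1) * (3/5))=7.72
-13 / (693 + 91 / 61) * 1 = -793 / 42364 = -0.02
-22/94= -11/47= -0.23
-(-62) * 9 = 558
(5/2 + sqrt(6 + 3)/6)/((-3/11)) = -11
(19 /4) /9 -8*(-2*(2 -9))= -111.47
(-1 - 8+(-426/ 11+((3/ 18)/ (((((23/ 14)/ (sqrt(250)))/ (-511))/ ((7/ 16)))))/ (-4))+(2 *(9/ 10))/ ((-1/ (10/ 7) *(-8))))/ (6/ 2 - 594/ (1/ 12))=4867/ 731500 - 25039 *sqrt(10)/ 6292800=-0.01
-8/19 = -0.42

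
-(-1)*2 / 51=2 / 51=0.04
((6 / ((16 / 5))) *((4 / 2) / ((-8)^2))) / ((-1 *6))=-5 / 512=-0.01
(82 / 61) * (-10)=-820 / 61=-13.44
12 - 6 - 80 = -74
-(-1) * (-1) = -1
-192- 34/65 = -12514/65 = -192.52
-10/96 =-5/48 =-0.10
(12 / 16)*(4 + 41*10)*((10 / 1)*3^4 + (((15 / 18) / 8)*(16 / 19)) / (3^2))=9557305 / 38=251508.03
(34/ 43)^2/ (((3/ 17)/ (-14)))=-275128/ 5547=-49.60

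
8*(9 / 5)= 72 / 5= 14.40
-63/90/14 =-1/20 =-0.05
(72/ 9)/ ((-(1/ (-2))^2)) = -32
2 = 2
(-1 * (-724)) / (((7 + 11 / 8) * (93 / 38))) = 220096 / 6231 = 35.32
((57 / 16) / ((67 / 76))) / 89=1083 / 23852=0.05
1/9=0.11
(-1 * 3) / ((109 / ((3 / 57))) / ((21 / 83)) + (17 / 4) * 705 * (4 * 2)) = -63 / 675263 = -0.00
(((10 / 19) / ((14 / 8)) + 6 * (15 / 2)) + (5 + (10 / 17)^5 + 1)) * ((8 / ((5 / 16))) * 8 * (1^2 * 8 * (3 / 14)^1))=18035.69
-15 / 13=-1.15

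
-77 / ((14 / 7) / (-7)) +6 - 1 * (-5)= 561 / 2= 280.50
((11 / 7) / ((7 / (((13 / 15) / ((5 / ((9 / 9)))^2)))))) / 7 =143 / 128625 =0.00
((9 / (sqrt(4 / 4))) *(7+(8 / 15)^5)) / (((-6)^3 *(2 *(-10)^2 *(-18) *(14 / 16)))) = 0.00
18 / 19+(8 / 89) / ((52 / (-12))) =20370 / 21983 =0.93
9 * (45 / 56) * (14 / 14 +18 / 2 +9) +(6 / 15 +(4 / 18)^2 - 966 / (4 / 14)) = -73554413 / 22680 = -3243.14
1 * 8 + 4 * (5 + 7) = 56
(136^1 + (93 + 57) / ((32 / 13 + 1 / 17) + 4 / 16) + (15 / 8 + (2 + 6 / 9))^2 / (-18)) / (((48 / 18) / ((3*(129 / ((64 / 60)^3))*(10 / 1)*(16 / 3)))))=386911940004375 / 320995328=1205350.69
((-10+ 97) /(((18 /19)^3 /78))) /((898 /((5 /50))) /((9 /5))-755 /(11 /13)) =980837 /503460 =1.95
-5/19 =-0.26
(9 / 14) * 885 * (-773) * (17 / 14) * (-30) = 1570020975 / 98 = 16020622.19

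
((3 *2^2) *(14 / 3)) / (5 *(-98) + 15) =-56 / 475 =-0.12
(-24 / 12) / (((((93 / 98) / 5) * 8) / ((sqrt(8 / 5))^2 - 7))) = 7.11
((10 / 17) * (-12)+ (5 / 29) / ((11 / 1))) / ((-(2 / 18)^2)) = 3093795 / 5423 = 570.50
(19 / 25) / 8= 19 / 200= 0.10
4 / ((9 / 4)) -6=-38 / 9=-4.22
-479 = -479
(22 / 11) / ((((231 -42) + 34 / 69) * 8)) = 69 / 52300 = 0.00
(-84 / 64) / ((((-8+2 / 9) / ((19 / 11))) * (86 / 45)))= 4617 / 30272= 0.15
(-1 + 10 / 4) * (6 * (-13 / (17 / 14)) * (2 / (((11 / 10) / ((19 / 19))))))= -175.19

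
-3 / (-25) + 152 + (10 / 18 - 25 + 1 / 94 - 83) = 945113 / 21150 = 44.69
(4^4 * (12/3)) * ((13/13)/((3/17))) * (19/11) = 10022.79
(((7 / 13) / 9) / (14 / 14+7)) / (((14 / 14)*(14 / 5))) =0.00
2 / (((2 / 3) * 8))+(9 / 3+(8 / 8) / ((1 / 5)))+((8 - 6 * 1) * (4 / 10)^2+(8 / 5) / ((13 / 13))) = 2059 / 200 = 10.30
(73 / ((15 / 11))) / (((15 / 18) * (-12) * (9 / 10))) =-803 / 135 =-5.95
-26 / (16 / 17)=-221 / 8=-27.62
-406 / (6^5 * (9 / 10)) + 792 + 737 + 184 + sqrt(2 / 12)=sqrt(6) / 6 + 29969633 / 17496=1713.35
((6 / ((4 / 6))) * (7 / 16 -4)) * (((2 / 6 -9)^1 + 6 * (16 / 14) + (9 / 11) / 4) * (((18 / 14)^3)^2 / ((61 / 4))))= 134769717513 / 8841557648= 15.24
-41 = -41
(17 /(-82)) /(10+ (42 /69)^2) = -8993 /449852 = -0.02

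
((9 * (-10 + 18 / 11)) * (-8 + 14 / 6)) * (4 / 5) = 18768 / 55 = 341.24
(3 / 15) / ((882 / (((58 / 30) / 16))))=0.00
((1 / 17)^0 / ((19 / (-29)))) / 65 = -29 / 1235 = -0.02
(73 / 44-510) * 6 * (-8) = 268404 / 11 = 24400.36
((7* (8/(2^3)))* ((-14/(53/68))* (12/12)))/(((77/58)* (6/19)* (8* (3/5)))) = -327845/5247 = -62.48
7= 7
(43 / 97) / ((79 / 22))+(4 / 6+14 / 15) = 66034 / 38315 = 1.72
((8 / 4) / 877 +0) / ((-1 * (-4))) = 1 / 1754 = 0.00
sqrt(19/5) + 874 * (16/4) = sqrt(95)/5 + 3496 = 3497.95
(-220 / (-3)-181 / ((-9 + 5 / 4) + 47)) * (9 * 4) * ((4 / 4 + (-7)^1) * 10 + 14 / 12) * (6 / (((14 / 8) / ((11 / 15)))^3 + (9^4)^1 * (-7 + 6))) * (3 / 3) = 3893216825344 / 29188110681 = 133.38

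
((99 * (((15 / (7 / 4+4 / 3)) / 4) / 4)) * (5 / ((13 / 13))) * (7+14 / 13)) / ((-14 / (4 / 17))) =-334125 / 16354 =-20.43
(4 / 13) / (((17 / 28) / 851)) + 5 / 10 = 190845 / 442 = 431.78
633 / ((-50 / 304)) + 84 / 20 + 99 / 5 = -95616 / 25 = -3824.64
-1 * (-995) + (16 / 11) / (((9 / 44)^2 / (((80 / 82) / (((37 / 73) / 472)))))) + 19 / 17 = 68059904398 / 2088909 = 32581.56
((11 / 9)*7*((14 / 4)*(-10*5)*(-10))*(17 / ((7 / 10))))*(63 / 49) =467500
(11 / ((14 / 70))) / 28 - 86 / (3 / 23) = -55219 / 84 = -657.37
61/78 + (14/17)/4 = 655/663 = 0.99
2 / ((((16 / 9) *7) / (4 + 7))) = 99 / 56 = 1.77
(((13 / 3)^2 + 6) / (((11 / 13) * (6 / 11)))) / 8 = 2899 / 432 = 6.71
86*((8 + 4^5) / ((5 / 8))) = 710016 / 5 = 142003.20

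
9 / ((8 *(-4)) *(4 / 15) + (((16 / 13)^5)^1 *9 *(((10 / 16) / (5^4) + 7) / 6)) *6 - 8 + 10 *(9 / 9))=0.05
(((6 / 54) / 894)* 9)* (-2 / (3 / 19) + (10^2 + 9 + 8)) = 313 / 2682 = 0.12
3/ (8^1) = 3/ 8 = 0.38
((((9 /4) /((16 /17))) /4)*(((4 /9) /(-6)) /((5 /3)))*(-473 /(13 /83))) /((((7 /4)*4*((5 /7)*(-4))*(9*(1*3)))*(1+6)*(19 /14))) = -667403 /42681600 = -0.02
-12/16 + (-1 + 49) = 189/4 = 47.25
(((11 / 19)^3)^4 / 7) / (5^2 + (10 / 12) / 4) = 0.00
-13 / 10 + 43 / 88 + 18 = 7563 / 440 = 17.19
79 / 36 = 2.19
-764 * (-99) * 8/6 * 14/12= 117656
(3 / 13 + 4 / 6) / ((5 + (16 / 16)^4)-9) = -35 / 117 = -0.30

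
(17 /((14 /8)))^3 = 314432 /343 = 916.71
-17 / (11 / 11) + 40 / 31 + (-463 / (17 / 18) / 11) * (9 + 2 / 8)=-427.95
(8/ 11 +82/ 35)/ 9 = 394/ 1155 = 0.34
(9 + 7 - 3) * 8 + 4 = 108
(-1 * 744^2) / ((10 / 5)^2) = -138384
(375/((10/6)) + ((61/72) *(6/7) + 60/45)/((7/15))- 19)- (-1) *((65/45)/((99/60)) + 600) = 47226737/58212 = 811.29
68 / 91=0.75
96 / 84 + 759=5321 / 7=760.14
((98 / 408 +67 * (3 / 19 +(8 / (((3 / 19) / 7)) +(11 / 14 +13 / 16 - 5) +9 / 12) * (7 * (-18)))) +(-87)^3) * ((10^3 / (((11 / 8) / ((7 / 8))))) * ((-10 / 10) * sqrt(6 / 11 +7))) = 24623658849125 * sqrt(913) / 117249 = 6345689632.51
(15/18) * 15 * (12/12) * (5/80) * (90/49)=1125/784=1.43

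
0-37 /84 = -0.44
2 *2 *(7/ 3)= 28/ 3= 9.33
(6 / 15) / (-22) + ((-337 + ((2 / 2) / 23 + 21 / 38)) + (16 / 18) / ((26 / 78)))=-48130867 / 144210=-333.76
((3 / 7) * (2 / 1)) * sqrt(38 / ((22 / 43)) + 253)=360 * sqrt(11) / 77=15.51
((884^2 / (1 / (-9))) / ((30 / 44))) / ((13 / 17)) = -67445664 / 5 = -13489132.80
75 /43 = 1.74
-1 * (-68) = 68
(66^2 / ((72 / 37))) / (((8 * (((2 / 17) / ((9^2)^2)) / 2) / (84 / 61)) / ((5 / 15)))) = 3495458043 / 244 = 14325647.72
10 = 10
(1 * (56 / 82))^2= 784 / 1681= 0.47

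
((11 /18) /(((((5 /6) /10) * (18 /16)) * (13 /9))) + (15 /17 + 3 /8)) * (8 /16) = 30605 /10608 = 2.89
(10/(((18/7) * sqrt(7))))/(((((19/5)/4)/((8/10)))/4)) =320 * sqrt(7)/171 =4.95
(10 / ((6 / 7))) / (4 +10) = 0.83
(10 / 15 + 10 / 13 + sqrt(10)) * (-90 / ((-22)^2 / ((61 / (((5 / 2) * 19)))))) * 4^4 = -140544 * sqrt(10) / 2299 - 2623488 / 29887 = -281.10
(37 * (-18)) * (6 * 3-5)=-8658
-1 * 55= -55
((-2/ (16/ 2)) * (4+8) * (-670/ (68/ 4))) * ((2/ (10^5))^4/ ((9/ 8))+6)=2826562500000000000067/ 3984375000000000000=709.41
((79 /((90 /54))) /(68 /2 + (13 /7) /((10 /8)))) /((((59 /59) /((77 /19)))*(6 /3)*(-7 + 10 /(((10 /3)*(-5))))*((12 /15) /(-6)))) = 1064525 /398544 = 2.67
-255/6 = -85/2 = -42.50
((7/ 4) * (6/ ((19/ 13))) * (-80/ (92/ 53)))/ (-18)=24115/ 1311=18.39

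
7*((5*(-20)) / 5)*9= -1260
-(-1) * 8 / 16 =1 / 2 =0.50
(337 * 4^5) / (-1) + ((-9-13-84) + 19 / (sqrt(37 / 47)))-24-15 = -345233 + 19 * sqrt(1739) / 37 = -345211.59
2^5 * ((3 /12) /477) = 8 /477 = 0.02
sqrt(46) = 6.78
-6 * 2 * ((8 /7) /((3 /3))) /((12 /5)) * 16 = -640 /7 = -91.43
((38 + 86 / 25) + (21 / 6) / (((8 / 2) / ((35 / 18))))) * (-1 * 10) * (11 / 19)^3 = -206716279 / 2469240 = -83.72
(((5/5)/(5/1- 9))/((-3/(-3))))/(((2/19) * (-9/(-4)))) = -19/18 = -1.06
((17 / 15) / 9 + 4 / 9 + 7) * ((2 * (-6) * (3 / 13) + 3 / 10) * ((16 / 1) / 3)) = -874832 / 8775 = -99.70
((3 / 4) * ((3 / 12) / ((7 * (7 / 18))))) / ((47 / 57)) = 1539 / 18424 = 0.08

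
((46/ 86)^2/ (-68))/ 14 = -529/ 1760248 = -0.00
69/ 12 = 23/ 4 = 5.75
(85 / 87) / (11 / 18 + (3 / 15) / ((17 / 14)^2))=736950 / 563267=1.31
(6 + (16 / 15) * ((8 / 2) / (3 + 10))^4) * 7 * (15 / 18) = 9011051 / 257049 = 35.06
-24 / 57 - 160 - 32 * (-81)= 46200 / 19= 2431.58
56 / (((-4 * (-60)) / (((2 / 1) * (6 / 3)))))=14 / 15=0.93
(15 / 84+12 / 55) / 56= 611 / 86240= 0.01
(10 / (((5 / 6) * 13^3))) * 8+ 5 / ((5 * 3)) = 2485 / 6591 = 0.38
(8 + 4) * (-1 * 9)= -108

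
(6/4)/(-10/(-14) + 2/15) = 315/178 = 1.77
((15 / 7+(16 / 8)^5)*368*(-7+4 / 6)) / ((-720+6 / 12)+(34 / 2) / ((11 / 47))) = 1934944 / 15729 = 123.02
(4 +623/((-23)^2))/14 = 2739/7406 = 0.37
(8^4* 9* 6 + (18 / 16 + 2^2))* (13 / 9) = 23003669 / 72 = 319495.40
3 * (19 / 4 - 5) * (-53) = 159 / 4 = 39.75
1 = 1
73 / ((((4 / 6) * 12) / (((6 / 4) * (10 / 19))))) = 1095 / 152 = 7.20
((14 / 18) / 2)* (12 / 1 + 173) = 1295 / 18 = 71.94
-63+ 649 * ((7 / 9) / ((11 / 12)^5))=10496241 / 14641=716.91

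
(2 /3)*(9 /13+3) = 32 /13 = 2.46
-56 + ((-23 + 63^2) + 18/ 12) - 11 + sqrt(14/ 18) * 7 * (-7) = 7761/ 2 - 49 * sqrt(7)/ 3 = 3837.29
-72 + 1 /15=-1079 /15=-71.93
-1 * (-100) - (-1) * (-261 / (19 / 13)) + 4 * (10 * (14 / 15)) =-2351 / 57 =-41.25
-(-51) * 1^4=51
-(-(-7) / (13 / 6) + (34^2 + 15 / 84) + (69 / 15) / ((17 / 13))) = -1162.93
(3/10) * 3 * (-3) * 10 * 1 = -27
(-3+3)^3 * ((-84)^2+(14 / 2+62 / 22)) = 0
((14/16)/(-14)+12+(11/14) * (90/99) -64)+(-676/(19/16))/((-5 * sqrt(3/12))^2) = -7577293/53200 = -142.43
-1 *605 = -605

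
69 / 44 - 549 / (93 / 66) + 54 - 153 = -664329 / 1364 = -487.04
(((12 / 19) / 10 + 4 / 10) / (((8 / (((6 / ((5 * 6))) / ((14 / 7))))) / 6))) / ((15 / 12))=66 / 2375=0.03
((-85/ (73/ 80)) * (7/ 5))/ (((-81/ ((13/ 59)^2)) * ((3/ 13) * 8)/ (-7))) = -18301010/ 61749459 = -0.30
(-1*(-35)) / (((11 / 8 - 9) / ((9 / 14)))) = -180 / 61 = -2.95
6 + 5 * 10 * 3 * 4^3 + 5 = 9611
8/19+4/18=110/171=0.64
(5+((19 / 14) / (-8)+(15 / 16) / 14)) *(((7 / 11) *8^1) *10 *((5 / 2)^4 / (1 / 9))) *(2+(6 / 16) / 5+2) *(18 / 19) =9052306875 / 26752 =338378.70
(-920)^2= 846400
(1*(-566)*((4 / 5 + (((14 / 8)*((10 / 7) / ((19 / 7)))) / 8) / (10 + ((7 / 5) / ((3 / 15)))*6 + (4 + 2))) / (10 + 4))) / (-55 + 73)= -20008949 / 11108160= -1.80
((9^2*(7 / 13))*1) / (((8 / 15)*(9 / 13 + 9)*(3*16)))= 45 / 256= 0.18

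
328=328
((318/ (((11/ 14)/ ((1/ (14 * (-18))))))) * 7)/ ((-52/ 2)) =0.43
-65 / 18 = -3.61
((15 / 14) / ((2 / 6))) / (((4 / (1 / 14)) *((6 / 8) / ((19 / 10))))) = 57 / 392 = 0.15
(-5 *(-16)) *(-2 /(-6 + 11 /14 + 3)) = 2240 /31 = 72.26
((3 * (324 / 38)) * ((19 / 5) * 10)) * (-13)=-12636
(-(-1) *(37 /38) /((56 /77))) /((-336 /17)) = -6919 /102144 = -0.07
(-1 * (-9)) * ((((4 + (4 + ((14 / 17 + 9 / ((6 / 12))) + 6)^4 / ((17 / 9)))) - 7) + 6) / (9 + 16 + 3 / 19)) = 48809408684013 / 678691646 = 71916.91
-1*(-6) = 6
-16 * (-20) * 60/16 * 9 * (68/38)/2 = 183600/19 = 9663.16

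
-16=-16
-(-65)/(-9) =-7.22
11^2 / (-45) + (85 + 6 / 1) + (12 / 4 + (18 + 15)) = 5594 / 45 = 124.31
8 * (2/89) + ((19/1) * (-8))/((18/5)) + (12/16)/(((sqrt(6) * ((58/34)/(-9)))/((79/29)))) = -33676/801- 12087 * sqrt(6)/6728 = -46.44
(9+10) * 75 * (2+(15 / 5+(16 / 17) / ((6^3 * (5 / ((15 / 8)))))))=7127.33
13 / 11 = 1.18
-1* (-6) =6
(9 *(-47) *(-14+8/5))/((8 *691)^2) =13113/76396960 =0.00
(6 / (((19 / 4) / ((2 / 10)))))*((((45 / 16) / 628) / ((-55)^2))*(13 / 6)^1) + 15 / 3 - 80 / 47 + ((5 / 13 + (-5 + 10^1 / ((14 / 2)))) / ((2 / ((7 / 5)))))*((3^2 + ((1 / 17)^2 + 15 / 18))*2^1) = -3104353157979971 / 76481944796400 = -40.59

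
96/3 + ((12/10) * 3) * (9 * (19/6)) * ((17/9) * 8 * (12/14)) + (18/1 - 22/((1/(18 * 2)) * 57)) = 907738/665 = 1365.02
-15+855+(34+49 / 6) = 5293 / 6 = 882.17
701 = 701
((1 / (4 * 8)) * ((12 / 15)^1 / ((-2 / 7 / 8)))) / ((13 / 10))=-7 / 13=-0.54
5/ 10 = 1/ 2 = 0.50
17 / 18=0.94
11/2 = 5.50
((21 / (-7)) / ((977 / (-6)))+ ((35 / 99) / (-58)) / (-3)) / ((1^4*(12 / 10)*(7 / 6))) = 1721315 / 117808614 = 0.01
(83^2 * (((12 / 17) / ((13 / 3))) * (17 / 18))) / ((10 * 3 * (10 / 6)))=6889 / 325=21.20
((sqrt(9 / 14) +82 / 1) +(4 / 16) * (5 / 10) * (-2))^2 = 981 * sqrt(14) / 28 +748575 / 112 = 6814.80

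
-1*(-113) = 113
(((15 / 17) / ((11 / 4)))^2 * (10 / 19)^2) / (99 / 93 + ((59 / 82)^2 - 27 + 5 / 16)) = -0.00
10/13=0.77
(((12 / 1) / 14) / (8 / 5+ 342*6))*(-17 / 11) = -15 / 23254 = -0.00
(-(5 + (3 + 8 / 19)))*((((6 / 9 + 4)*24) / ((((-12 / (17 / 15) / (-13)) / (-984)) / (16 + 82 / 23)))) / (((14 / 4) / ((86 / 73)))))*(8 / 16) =3751988.51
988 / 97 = 10.19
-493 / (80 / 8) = -493 / 10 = -49.30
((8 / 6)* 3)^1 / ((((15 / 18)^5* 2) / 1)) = 15552 / 3125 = 4.98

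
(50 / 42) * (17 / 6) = 425 / 126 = 3.37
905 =905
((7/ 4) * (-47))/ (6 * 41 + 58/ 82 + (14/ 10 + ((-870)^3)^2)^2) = -337225/ 770929897026140462712160887583321019536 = -0.00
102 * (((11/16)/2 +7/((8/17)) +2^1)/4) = 28101/64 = 439.08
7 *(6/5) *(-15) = -126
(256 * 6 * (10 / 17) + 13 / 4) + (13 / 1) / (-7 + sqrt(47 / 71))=4061177 / 4488 - sqrt(3337) / 264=904.68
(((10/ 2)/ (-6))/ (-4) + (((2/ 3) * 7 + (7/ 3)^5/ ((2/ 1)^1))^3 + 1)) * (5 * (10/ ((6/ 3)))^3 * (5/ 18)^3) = 809964.58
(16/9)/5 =16/45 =0.36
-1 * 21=-21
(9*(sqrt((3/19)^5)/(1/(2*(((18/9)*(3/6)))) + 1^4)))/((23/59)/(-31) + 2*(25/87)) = 8592642*sqrt(57)/613530691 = 0.11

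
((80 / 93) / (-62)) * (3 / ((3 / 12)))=-160 / 961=-0.17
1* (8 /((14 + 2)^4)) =1 /8192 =0.00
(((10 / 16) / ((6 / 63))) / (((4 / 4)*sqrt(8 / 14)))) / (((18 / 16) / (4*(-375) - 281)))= -13743.58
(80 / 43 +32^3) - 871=1371651 / 43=31898.86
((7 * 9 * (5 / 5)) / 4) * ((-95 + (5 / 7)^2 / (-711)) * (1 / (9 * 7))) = -1654865 / 69678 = -23.75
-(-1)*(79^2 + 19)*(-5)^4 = 3912500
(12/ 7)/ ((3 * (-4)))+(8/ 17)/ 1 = 39/ 119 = 0.33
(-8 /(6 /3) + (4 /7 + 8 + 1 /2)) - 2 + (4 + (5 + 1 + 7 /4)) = 415 /28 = 14.82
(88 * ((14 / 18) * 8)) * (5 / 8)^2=1925 / 9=213.89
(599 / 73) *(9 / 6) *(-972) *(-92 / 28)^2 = -461997918 / 3577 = -129157.93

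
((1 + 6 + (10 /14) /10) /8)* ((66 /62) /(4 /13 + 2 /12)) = 127413 /64232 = 1.98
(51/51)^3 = 1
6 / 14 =0.43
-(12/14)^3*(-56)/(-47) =-1728/2303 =-0.75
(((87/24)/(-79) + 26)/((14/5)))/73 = 82015/645904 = 0.13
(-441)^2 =194481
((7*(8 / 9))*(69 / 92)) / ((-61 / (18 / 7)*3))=-4 / 61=-0.07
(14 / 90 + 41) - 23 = 817 / 45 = 18.16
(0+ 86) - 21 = 65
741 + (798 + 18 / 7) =10791 / 7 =1541.57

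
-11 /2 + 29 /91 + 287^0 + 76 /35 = -1829 /910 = -2.01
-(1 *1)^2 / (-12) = 1 / 12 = 0.08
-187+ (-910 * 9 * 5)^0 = -186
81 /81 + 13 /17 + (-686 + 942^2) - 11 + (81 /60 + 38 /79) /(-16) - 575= 380807607139 /429760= 886093.65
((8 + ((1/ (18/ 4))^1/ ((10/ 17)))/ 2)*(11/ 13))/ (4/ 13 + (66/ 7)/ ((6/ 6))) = 56749/ 79740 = 0.71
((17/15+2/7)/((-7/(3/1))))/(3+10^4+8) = -0.00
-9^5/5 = -59049/5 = -11809.80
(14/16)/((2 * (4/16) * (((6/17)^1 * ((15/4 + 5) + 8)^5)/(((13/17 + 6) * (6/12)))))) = 51520/4050375321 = 0.00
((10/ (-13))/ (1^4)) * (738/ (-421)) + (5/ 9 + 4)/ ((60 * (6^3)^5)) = 1873781200532499593/ 1389594107115601920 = 1.35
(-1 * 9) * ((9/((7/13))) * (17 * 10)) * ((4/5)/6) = -23868/7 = -3409.71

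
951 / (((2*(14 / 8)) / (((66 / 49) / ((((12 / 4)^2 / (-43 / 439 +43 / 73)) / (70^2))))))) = 21951362400 / 224329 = 97853.43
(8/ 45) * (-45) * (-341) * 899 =2452472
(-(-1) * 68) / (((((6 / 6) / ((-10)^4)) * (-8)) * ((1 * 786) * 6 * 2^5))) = -0.56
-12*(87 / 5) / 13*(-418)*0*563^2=0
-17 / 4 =-4.25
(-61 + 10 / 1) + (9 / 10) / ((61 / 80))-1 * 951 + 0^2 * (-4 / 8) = -61050 / 61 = -1000.82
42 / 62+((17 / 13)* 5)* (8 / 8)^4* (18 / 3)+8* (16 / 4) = 28979 / 403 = 71.91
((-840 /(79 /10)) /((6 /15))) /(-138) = 3500 /1817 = 1.93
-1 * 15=-15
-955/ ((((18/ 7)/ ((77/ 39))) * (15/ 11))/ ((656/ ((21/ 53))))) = -890260.01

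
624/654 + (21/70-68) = -72753/1090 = -66.75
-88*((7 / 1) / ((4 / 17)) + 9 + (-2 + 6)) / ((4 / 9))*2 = -16929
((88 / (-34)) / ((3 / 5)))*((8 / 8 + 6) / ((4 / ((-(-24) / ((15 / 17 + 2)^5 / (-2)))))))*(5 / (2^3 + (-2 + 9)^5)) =73498480 / 135709180341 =0.00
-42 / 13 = -3.23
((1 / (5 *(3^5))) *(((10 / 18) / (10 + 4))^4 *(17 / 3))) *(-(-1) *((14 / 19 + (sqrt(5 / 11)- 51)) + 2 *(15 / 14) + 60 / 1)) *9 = 2125 *sqrt(55) / 224574212016 + 839375 / 678826595412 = 0.00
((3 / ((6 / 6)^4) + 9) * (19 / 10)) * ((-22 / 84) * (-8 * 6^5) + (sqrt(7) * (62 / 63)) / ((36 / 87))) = 17081 * sqrt(7) / 315 + 13001472 / 35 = 371614.10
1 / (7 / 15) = 15 / 7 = 2.14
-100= -100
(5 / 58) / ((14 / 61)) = 305 / 812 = 0.38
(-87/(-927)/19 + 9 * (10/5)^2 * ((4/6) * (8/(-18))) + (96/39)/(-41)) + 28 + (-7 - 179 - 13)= -189550520/1043081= -181.72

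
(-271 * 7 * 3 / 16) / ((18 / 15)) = -9485 / 32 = -296.41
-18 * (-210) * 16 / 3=20160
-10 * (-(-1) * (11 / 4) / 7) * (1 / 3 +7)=-605 / 21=-28.81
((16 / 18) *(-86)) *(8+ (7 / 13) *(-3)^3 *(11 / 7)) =1134.91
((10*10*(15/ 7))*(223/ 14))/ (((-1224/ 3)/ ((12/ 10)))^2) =0.03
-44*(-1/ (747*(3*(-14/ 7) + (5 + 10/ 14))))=-154/ 747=-0.21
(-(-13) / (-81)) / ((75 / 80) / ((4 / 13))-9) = 832 / 30861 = 0.03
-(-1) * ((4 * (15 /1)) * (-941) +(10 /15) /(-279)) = -47257022 /837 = -56460.00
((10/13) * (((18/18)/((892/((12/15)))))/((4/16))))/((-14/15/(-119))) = 1020/2899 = 0.35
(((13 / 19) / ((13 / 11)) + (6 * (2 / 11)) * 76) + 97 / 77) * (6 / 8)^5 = 15064299 / 749056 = 20.11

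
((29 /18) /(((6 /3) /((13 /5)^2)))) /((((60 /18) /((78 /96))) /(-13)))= -828269 /48000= -17.26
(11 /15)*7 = 77 /15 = 5.13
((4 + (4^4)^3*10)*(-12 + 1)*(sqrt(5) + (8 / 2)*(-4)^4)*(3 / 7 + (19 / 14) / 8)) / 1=-1130496775936 - 4416003031*sqrt(5) / 4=-1132965396677.54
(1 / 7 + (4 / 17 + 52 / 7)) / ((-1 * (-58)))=929 / 6902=0.13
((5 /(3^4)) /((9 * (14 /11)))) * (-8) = -220 /5103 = -0.04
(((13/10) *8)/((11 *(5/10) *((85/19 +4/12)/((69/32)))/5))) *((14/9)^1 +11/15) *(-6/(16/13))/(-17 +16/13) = 3.00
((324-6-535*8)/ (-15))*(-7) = -27734/ 15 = -1848.93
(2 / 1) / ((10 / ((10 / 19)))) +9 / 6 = 1.61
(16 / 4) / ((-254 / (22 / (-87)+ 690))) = -10.86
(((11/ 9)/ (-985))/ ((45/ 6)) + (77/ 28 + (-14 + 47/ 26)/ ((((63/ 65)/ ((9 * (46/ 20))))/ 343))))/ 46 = -5938131611/ 3058425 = -1941.57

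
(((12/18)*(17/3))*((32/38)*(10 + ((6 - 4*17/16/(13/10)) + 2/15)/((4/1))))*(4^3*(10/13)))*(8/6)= 582019072/260091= 2237.75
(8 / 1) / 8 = 1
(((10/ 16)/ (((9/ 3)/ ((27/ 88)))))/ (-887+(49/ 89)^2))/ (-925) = 71289/ 914744026240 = 0.00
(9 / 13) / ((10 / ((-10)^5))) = -90000 / 13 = -6923.08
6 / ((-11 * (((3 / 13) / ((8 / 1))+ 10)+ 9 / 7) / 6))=-0.29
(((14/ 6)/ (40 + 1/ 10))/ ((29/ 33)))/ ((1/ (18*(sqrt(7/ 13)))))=13860*sqrt(91)/ 151177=0.87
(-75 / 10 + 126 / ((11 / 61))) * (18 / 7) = 136863 / 77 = 1777.44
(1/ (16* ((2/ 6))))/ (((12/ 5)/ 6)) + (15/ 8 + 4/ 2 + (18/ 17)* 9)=7547/ 544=13.87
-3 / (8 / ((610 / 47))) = -915 / 188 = -4.87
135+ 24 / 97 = 135.25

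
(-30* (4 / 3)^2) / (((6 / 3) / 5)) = -400 / 3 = -133.33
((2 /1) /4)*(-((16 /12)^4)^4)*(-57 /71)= 40802189312 /1018772397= 40.05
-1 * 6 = -6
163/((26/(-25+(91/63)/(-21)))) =-157.16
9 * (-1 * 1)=-9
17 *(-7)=-119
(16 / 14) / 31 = 8 / 217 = 0.04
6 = 6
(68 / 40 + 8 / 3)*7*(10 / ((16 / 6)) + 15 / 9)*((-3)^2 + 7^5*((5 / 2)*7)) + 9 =7012684519 / 144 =48699198.05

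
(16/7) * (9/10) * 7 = 72/5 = 14.40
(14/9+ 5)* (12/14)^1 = 5.62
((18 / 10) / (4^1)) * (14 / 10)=63 / 100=0.63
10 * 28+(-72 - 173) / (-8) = 2485 / 8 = 310.62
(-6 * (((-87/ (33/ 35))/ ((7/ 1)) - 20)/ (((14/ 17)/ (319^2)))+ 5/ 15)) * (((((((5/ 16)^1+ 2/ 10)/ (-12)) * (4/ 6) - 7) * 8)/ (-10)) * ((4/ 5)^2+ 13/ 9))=116775010164557/ 405000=288333358.43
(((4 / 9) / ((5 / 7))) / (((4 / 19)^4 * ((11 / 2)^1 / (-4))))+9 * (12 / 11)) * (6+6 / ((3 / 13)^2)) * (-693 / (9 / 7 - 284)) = -3808753487 / 59370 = -64152.83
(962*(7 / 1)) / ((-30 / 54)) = -60606 / 5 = -12121.20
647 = 647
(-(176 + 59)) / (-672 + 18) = 0.36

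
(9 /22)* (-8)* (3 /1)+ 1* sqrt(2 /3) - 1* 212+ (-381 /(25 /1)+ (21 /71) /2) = -9251347 /39050+ sqrt(6) /3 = -236.09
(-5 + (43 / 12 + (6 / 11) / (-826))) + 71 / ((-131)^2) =-1322108351 / 935549076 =-1.41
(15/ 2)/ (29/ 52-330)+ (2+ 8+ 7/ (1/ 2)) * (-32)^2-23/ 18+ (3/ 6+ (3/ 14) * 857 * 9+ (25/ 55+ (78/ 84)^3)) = 122064037181777/ 4653738936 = 26229.24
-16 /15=-1.07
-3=-3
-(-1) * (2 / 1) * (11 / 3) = 7.33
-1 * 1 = -1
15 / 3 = 5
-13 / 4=-3.25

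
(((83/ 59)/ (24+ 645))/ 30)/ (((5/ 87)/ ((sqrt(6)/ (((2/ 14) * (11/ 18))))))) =50547 * sqrt(6)/ 3618175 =0.03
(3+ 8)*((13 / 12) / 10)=143 / 120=1.19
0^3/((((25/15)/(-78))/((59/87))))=0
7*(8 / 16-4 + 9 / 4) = -35 / 4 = -8.75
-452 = -452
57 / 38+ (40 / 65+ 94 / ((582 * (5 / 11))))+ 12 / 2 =320447 / 37830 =8.47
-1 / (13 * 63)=-0.00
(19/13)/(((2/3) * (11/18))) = 513/143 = 3.59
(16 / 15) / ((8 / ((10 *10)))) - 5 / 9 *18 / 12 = 25 / 2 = 12.50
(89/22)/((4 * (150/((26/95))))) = 1157/627000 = 0.00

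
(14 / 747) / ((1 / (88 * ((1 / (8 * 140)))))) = 11 / 7470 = 0.00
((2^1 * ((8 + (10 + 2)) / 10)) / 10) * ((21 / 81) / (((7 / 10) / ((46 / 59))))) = 184 / 1593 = 0.12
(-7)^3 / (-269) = 343 / 269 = 1.28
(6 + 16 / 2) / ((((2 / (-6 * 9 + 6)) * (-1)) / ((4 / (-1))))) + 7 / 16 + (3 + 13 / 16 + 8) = -5327 / 4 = -1331.75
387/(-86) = -9/2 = -4.50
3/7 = 0.43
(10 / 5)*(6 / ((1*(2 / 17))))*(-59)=-6018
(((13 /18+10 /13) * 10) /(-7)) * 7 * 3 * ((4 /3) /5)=-1396 /117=-11.93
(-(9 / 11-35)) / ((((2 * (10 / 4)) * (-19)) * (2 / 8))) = -1504 / 1045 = -1.44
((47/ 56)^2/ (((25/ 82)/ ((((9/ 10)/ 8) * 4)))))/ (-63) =-90569/ 5488000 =-0.02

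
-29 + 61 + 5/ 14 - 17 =215/ 14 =15.36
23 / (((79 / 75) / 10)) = 17250 / 79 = 218.35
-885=-885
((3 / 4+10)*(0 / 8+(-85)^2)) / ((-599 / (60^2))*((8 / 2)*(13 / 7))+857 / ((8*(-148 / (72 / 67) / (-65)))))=1213007236875 / 770314402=1574.69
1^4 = 1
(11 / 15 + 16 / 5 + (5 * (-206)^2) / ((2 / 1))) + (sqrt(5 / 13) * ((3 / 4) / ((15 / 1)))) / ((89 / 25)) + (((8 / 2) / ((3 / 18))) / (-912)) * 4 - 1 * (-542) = 5 * sqrt(65) / 4628 + 30391211 / 285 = 106635.84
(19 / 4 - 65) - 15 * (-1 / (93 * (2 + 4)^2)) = -33617 / 558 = -60.25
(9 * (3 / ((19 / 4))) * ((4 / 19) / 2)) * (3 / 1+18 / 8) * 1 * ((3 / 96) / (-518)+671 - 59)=821705391 / 427424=1922.46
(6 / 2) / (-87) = -1 / 29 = -0.03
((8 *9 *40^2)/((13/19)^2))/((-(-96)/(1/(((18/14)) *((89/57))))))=19205200/15041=1276.86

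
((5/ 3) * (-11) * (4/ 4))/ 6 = -55/ 18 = -3.06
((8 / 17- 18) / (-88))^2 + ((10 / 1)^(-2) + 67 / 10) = 6.75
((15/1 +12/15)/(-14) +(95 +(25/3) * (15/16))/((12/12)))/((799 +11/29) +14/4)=1651347/13038760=0.13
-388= -388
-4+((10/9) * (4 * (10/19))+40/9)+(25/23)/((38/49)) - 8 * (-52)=3305177/7866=420.19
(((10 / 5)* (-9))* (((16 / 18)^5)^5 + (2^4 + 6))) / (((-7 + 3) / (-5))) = -39578836652709285286637615 / 79766443076872509863361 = -496.18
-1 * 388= -388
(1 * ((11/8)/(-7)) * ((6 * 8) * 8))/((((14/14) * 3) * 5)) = -176/35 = -5.03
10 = 10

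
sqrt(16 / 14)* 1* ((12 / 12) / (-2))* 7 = -sqrt(14) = -3.74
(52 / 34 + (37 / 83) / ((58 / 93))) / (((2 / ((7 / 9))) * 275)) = 1285627 / 405098100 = 0.00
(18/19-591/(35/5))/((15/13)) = -48113/665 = -72.35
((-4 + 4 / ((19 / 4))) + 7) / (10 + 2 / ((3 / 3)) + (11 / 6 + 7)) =438 / 2375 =0.18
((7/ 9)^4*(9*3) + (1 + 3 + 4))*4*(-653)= -11349140/ 243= -46704.28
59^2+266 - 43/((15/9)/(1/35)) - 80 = 641596/175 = 3666.26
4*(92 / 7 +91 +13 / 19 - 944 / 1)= -446440 / 133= -3356.69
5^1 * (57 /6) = 95 /2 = 47.50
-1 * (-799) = 799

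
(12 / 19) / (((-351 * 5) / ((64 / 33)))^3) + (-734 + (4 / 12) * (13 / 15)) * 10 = -9026733571408064326 / 1230284431393875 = -7337.11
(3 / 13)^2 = 9 / 169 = 0.05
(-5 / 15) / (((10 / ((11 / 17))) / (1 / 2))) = -11 / 1020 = -0.01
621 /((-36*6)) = -23 /8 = -2.88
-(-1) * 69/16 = 69/16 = 4.31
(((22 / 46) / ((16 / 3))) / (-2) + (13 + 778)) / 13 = 582143 / 9568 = 60.84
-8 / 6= -4 / 3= -1.33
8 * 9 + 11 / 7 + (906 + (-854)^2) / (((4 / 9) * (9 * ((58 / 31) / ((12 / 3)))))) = 79244022 / 203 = 390364.64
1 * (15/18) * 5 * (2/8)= 25/24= 1.04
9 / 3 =3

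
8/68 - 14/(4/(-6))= 359/17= 21.12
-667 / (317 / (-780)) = 520260 / 317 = 1641.20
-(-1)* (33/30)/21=11/210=0.05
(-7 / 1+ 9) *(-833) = -1666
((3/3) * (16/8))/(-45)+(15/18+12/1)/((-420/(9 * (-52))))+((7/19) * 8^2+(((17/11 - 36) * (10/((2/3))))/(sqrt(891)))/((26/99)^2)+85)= 210047/1710 - 51165 * sqrt(11)/676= -128.19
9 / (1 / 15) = 135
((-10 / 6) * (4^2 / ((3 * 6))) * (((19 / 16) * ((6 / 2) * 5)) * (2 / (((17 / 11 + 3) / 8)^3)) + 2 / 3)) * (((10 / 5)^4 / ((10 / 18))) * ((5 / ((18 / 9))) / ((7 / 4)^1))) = -467726848 / 39375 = -11878.78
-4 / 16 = -1 / 4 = -0.25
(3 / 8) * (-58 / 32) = -87 / 128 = -0.68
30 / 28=15 / 14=1.07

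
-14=-14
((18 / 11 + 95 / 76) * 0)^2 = 0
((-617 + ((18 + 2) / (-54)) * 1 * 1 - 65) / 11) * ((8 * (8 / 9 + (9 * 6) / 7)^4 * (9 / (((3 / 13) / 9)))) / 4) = -843642284516096 / 3536379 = -238561049.17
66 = 66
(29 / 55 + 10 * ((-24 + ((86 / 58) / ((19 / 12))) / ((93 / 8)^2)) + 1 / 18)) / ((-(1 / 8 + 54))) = 500831405632 / 113492740185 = 4.41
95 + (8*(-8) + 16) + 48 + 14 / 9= 96.56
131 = 131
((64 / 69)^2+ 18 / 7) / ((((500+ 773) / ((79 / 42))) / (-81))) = -13552845 / 32997433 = -0.41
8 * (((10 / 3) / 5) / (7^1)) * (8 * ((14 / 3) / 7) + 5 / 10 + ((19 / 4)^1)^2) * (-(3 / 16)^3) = -4089 / 28672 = -0.14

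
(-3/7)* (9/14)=-0.28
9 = 9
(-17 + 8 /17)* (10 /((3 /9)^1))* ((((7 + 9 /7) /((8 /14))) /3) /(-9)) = 40745 /153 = 266.31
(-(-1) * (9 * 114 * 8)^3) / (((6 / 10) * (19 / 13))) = 630595031040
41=41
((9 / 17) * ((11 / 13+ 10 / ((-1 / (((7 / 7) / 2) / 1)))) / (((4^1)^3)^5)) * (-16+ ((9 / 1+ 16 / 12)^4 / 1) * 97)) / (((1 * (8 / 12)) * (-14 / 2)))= 0.00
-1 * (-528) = 528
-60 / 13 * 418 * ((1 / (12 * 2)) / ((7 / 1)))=-1045 / 91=-11.48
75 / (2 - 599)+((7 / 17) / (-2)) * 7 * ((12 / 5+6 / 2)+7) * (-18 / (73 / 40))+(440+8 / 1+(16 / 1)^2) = 880.13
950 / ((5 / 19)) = 3610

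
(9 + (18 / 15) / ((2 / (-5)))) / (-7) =-6 / 7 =-0.86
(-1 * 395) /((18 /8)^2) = -6320 /81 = -78.02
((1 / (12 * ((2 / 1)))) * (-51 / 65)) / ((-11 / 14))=119 / 2860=0.04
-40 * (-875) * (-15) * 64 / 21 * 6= -9600000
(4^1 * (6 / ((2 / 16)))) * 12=2304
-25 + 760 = 735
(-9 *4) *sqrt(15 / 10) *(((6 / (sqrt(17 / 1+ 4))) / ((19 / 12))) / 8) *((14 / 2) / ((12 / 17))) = -459 *sqrt(14) / 38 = -45.20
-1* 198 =-198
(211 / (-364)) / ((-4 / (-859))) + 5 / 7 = -180209 / 1456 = -123.77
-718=-718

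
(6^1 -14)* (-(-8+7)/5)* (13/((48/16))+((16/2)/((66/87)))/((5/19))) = -58616/825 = -71.05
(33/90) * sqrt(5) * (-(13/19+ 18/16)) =-605 * sqrt(5)/912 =-1.48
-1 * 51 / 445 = -51 / 445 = -0.11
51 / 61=0.84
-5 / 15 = -1 / 3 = -0.33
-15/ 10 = -1.50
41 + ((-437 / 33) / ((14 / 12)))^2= 1006965 / 5929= 169.84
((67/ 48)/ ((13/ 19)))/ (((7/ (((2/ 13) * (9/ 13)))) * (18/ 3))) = 1273/ 246064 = 0.01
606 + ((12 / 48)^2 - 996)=-6239 / 16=-389.94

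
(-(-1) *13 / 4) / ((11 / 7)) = 2.07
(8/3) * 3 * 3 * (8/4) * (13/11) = 624/11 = 56.73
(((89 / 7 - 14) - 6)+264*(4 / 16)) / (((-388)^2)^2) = 411 / 158644471552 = 0.00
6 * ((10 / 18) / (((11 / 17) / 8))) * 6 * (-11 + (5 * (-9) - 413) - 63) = -1447040 / 11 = -131549.09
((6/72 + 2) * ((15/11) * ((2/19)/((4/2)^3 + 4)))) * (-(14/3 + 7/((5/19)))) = -11725/15048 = -0.78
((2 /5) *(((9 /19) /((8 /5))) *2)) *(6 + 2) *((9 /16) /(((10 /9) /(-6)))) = -2187 /380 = -5.76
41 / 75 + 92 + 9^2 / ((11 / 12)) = 149251 / 825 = 180.91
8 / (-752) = -1 / 94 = -0.01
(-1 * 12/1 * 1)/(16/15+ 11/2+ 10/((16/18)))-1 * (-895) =894.33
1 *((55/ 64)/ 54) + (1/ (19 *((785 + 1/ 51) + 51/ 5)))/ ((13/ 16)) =2768880365/ 173100350592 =0.02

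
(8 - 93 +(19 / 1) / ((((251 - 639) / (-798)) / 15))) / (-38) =-13.19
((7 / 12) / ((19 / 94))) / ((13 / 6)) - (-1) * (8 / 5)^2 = 3.89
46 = 46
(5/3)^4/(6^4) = 625/104976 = 0.01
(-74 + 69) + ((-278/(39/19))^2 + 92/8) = 55818821/3042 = 18349.38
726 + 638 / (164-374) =75911 / 105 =722.96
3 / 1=3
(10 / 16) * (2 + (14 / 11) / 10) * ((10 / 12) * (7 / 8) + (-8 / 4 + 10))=11.61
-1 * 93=-93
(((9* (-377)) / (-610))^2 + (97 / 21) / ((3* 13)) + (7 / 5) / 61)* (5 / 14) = 9471783691 / 853299720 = 11.10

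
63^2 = 3969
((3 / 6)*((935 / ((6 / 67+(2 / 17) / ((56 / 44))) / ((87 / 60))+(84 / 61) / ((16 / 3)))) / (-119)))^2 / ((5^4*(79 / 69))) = 135580604635857876 / 925517516987761975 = 0.15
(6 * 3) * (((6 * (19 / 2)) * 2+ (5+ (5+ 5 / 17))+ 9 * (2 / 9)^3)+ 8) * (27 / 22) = 546915 / 187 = 2924.68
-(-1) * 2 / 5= 2 / 5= 0.40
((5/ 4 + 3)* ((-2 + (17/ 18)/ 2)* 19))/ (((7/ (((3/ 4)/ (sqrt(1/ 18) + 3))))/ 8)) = -159885/ 4508 + 17765* sqrt(2)/ 9016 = -32.68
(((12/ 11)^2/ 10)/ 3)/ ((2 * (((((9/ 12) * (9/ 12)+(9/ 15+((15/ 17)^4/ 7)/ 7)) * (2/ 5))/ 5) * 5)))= 654804640/ 15514426279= 0.04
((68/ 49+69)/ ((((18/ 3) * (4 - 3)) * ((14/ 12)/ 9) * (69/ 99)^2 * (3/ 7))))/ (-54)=-417329/ 51842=-8.05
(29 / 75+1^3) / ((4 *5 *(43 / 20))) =104 / 3225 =0.03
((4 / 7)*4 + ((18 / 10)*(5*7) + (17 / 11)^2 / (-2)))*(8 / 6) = 217142 / 2541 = 85.46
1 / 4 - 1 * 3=-11 / 4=-2.75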